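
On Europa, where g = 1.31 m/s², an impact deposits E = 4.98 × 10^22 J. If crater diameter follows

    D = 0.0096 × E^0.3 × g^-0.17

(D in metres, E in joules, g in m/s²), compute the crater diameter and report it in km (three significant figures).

E^0.3 = (4.98 × 10^22)^0.3 = 6.444 × 10^6
g^-0.17 = 1.31^-0.17 = 0.9551
D = 0.0096 × 6.444 × 10^6 × 0.9551 = 59085 m
   = 59.08 km

D ≈ 59.1 km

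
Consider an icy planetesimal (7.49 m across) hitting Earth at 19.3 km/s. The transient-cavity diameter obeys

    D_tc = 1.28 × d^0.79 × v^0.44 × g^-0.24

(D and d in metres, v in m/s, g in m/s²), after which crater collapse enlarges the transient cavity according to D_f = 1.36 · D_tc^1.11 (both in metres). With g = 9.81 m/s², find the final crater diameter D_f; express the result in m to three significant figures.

D_f ≈ 705 m

v = 19300 m/s.
d^0.79 = 7.49^0.79 = 4.907
v^0.44 = 19300^0.44 = 76.85
g^-0.24 = 9.81^-0.24 = 0.5781
D_tc = 1.28 × 4.907 × 76.85 × 0.5781 = 279.0 m
D_f = 1.36 × (279.0)^1.11 = 705.0 m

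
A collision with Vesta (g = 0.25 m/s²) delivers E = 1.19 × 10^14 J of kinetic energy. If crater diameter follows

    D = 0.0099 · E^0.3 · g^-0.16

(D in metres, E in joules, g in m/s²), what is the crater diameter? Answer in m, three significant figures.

D ≈ 206 m

E^0.3 = (1.19 × 10^14)^0.3 = 1.670 × 10^4
g^-0.16 = 0.25^-0.16 = 1.248
D = 0.0099 × 1.670 × 10^4 × 1.248 = 206.3 m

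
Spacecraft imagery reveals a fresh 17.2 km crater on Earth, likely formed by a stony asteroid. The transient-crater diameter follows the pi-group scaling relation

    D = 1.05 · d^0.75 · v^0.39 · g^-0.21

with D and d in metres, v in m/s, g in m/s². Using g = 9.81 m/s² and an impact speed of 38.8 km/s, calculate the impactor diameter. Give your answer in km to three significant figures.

d ≈ 3.24 km

Rearranging for d: d = [D / (1.05 · 38800^0.39 · 9.81^-0.21)]^(1/0.75).
D = 17200 m.
38800^0.39 = 61.61
9.81^-0.21 = 0.6191
Denominator = 1.05 × 61.61 × 0.6191 = 40.05
D / 40.05 = 17200 / 40.05 = 429.5
d = 429.5^(1/0.75) = 429.5^1.3333 = 3240 m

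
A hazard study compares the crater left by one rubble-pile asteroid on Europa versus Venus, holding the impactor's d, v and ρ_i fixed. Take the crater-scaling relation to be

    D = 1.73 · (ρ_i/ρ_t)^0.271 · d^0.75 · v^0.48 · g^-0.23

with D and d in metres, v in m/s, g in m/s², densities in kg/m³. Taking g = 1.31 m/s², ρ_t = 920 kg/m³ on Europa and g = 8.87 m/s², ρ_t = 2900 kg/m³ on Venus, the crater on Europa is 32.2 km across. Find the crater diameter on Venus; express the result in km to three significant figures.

The impactor-only factors (d, v, ρ_i) cancel in the ratio, leaving D_Venus/D_Europa = (g_Venus/g_Europa)^-0.23 · (ρ_t,Europa/ρ_t,Venus)^0.271.
(8.87/1.31)^-0.23 = 6.771^-0.23 = 0.6441
(920/2900)^0.271 = 0.3172^0.271 = 0.7326
Ratio = 0.6441 × 0.7326 = 0.4719
D_Venus = 0.4719 × 32.2 km = 15.2 km

D ≈ 15.2 km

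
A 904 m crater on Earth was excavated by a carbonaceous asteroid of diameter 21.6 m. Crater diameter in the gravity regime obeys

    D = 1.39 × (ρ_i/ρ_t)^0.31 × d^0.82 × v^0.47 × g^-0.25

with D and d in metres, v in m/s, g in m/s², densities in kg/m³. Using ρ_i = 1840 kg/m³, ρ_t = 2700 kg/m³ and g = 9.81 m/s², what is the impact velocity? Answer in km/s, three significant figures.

v ≈ 19.7 km/s

Rearranging for v: v = [D / (1.39 · (1840/2700)^0.31 · 21.6^0.82 · 9.81^-0.25)]^(1/0.47).
(1840/2700)^0.31 = 0.8879
21.6^0.82 = 12.42
9.81^-0.25 = 0.5650
Denominator = 1.39 × 0.8879 × 12.42 × 0.5650 = 8.661
D / 8.661 = 904 / 8.661 = 104.4
v = 104.4^(1/0.47) = 104.4^2.1277 = 19733 m/s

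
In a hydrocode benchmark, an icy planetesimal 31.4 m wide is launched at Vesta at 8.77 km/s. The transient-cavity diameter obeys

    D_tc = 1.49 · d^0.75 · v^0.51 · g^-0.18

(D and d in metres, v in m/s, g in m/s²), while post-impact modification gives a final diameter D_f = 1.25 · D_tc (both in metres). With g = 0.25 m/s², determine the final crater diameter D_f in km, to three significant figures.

D_f ≈ 3.25 km

v = 8770 m/s.
d^0.75 = 31.4^0.75 = 13.26
v^0.51 = 8770^0.51 = 102.5
g^-0.18 = 0.25^-0.18 = 1.283
D_tc = 1.49 × 13.26 × 102.5 × 1.283 = 2598 m
D_f = 1.25 × 2598 = 3248 m
     = 3.248 km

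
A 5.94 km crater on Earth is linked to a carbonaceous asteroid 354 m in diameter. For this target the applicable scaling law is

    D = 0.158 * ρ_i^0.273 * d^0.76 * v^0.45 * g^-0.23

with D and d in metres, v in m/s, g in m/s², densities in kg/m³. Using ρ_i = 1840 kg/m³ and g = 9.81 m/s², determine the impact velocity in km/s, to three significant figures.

v ≈ 24.4 km/s

Rearranging for v: v = [D / (0.158 · 1840^0.273 · 354^0.76 · 9.81^-0.23)]^(1/0.45).
D = 5940 m.
1840^0.273 = 7.786
354^0.76 = 86.55
9.81^-0.23 = 0.5914
Denominator = 0.158 × 7.786 × 86.55 × 0.5914 = 62.97
D / 62.97 = 5940 / 62.97 = 94.33
v = 94.33^(1/0.45) = 94.33^2.2222 = 24438 m/s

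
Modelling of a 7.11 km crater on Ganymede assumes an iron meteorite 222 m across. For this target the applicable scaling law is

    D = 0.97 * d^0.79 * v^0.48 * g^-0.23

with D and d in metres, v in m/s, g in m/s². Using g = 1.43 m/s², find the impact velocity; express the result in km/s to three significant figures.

v ≈ 18.4 km/s

Rearranging for v: v = [D / (0.97 · 222^0.79 · 1.43^-0.23)]^(1/0.48).
D = 7110 m.
222^0.79 = 71.39
1.43^-0.23 = 0.9210
Denominator = 0.97 × 71.39 × 0.9210 = 63.78
D / 63.78 = 7110 / 63.78 = 111.5
v = 111.5^(1/0.48) = 111.5^2.0833 = 18411 m/s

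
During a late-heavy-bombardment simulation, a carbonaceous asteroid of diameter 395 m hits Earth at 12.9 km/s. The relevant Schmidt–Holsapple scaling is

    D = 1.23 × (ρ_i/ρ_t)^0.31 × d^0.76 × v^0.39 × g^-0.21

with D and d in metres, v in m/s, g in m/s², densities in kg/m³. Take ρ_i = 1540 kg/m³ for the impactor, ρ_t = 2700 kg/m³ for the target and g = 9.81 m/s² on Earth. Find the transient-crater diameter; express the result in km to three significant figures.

D ≈ 2.41 km

In SI units: v = 12900 m/s.
(ρ_i/ρ_t)^0.31 = (1540/2700)^0.31 = 0.8403
d^0.76 = 395^0.76 = 94.06
v^0.39 = 12900^0.39 = 40.10
g^-0.21 = 9.81^-0.21 = 0.6191
D = 1.23 × 0.8403 × 94.06 × 40.10 × 0.6191 = 2414 m
   = 2.414 km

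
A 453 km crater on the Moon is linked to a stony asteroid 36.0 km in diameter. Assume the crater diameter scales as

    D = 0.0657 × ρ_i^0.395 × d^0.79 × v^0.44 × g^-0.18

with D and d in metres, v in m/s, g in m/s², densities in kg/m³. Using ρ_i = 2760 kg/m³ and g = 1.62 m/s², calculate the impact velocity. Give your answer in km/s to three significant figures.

v ≈ 22.8 km/s

Rearranging for v: v = [D / (0.0657 · 2760^0.395 · 36000^0.79 · 1.62^-0.18)]^(1/0.44).
D = 453000 m.
2760^0.395 = 22.86
36000^0.79 = 3976
1.62^-0.18 = 0.9168
Denominator = 0.0657 × 22.86 × 3976 × 0.9168 = 5475
D / 5475 = 453000 / 5475 = 82.74
v = 82.74^(1/0.44) = 82.74^2.2727 = 22824 m/s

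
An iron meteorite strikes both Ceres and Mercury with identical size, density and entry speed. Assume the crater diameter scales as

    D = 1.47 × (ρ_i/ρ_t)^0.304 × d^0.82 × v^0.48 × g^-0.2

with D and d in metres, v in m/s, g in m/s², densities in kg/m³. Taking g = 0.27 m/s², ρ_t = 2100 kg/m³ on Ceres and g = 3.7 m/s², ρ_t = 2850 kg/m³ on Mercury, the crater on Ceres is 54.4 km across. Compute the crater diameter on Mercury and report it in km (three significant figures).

D ≈ 29.4 km

The impactor-only factors (d, v, ρ_i) cancel in the ratio, leaving D_Mercury/D_Ceres = (g_Mercury/g_Ceres)^-0.2 · (ρ_t,Ceres/ρ_t,Mercury)^0.304.
(3.7/0.27)^-0.2 = 13.70^-0.2 = 0.5925
(2100/2850)^0.304 = 0.7368^0.304 = 0.9113
Ratio = 0.5925 × 0.9113 = 0.5399
D_Mercury = 0.5399 × 54.4 km = 29.4 km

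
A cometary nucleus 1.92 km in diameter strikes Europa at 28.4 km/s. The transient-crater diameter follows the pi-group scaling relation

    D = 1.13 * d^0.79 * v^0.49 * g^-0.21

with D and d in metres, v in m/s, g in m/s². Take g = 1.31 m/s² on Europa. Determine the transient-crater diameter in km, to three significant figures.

In SI units: d = 1920 m, v = 28400 m/s.
d^0.79 = 1920^0.79 = 392.5
v^0.49 = 28400^0.49 = 152.1
g^-0.21 = 1.31^-0.21 = 0.9449
D = 1.13 × 392.5 × 152.1 × 0.9449 = 63743 m
   = 63.74 km

D ≈ 63.7 km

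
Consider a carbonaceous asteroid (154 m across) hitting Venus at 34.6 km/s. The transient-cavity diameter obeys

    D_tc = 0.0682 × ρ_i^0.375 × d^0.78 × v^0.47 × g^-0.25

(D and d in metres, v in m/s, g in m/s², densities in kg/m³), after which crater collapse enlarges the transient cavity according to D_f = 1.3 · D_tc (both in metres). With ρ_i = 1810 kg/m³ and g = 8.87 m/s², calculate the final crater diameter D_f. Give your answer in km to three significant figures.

v = 34600 m/s.
ρ_i^0.375 = 1810^0.375 = 16.66
d^0.78 = 154^0.78 = 50.85
v^0.47 = 34600^0.47 = 135.9
g^-0.25 = 8.87^-0.25 = 0.5795
D_tc = 0.0682 × 16.66 × 50.85 × 135.9 × 0.5795 = 4550 m
D_f = 1.3 × 4550 = 5915 m
     = 5.915 km

D_f ≈ 5.92 km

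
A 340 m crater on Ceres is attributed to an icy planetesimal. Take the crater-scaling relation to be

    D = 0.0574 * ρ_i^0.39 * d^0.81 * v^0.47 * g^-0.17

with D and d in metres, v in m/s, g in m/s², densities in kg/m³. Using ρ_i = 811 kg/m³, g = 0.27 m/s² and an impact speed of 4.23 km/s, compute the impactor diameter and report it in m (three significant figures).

Rearranging for d: d = [D / (0.0574 · 811^0.39 · 4230^0.47 · 0.27^-0.17)]^(1/0.81).
811^0.39 = 13.63
4230^0.47 = 50.63
0.27^-0.17 = 1.249
Denominator = 0.0574 × 13.63 × 50.63 × 1.249 = 49.47
D / 49.47 = 340 / 49.47 = 6.873
d = 6.873^(1/0.81) = 6.873^1.2346 = 10.80 m

d ≈ 10.8 m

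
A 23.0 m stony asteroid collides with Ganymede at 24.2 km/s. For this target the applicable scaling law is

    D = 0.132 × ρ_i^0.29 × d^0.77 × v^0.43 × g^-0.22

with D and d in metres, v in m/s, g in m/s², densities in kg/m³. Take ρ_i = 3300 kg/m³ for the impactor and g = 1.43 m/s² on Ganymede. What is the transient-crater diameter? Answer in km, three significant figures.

In SI units: v = 24200 m/s.
ρ_i^0.29 = 3300^0.29 = 10.48
d^0.77 = 23^0.77 = 11.18
v^0.43 = 24200^0.43 = 76.74
g^-0.22 = 1.43^-0.22 = 0.9243
D = 0.132 × 10.48 × 11.18 × 76.74 × 0.9243 = 1097 m
   = 1.097 km

D ≈ 1.10 km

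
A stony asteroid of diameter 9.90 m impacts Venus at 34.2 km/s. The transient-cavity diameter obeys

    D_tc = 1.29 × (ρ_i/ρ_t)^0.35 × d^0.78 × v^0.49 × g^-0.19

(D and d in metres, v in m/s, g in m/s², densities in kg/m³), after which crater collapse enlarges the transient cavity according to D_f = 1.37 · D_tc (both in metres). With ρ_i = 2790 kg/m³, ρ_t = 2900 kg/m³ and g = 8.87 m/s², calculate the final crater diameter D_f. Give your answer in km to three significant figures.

v = 34200 m/s.
(ρ_i/ρ_t)^0.35 = (2790/2900)^0.35 = 0.9866
d^0.78 = 9.9^0.78 = 5.979
v^0.49 = 34200^0.49 = 166.6
g^-0.19 = 8.87^-0.19 = 0.6605
D_tc = 1.29 × 0.9866 × 5.979 × 166.6 × 0.6605 = 837.4 m
D_f = 1.37 × 837.4 = 1147 m
     = 1.147 km

D_f ≈ 1.15 km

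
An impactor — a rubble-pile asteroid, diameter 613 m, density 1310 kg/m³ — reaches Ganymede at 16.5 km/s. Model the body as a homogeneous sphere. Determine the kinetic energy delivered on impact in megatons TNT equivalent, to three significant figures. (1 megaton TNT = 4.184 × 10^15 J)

E ≈ 5140 Mt TNT

v = 16500 m/s.
Mass m = (π/6) ρ d³ = (π/6) × 1310 × (613)³ = 1.580 × 10^11 kg
E = ½ m v² = 0.5 × 1.580 × 10^11 × (16500)² = 2.151 × 10^19 J
   = 2.151 × 10^19 / 4.184×10^15 = 5141 Mt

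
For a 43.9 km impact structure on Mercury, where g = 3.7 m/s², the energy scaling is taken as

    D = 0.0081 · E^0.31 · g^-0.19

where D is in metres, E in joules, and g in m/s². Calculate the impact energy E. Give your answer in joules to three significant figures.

E ≈ 1.18 × 10^22 J

Rearranging: E = [D / (0.0081 · g^-0.19)]^(1/0.31).
D = 43900 m.
g^-0.19 = 3.7^-0.19 = 0.7799
D / (0.0081 × 0.7799) = 43900 / (6.317 × 10^-3) = 6.950 × 10^6
E = (6.950 × 10^6)^3.2258 = 1.177 × 10^22 J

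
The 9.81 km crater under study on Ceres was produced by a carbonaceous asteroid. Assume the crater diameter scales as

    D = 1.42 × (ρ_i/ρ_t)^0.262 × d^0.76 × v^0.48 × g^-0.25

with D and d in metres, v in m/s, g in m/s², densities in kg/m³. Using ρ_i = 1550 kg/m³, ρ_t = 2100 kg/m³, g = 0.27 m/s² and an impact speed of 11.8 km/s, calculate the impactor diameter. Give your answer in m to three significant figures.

d ≈ 218 m

Rearranging for d: d = [D / (1.42 · (1550/2100)^0.262 · 11800^0.48 · 0.27^-0.25)]^(1/0.76).
D = 9810 m.
(1550/2100)^0.262 = 0.9235
11800^0.48 = 90.05
0.27^-0.25 = 1.387
Denominator = 1.42 × 0.9235 × 90.05 × 1.387 = 163.8
D / 163.8 = 9810 / 163.8 = 59.89
d = 59.89^(1/0.76) = 59.89^1.3158 = 218.1 m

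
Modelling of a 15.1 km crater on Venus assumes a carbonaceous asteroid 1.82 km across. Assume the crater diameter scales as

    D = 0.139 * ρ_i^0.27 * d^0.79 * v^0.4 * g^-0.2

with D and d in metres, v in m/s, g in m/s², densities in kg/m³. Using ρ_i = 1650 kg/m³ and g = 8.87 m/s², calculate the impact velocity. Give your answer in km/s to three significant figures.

v ≈ 28.4 km/s

Rearranging for v: v = [D / (0.139 · 1650^0.27 · 1820^0.79 · 8.87^-0.2)]^(1/0.4).
D = 15100 m.
1650^0.27 = 7.391
1820^0.79 = 376.2
8.87^-0.2 = 0.6463
Denominator = 0.139 × 7.391 × 376.2 × 0.6463 = 249.8
D / 249.8 = 15100 / 249.8 = 60.45
v = 60.45^(1/0.4) = 60.45^2.5 = 28411 m/s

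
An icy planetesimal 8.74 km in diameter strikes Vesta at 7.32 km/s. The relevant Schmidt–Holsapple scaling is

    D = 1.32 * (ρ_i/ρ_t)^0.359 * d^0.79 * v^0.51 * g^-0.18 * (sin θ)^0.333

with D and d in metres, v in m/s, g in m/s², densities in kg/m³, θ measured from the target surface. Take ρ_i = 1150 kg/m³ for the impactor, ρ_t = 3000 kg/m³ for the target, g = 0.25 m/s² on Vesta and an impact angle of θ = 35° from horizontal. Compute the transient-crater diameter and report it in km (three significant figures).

In SI units: d = 8740 m, v = 7320 m/s.
(ρ_i/ρ_t)^0.359 = (1150/3000)^0.359 = 0.7088
d^0.79 = 8740^0.79 = 1300
v^0.51 = 7320^0.51 = 93.52
g^-0.18 = 0.25^-0.18 = 1.283
(sin 35°)^0.333 = 0.5736^0.333 = 0.8310
D = 1.32 × 0.7088 × 1300 × 93.52 × 1.283 × 0.8310 = 1.213 × 10^5 m
   = 121.3 km

D ≈ 121 km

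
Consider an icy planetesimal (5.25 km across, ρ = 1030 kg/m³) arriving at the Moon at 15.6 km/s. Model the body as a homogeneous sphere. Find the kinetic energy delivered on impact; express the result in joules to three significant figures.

E ≈ 9.50 × 10^21 J

d = 5250 m; v = 15600 m/s.
Mass m = (π/6) ρ d³ = (π/6) × 1030 × (5250)³ = 7.804 × 10^13 kg
E = ½ m v² = 0.5 × 7.804 × 10^13 × (15600)² = 9.496 × 10^21 J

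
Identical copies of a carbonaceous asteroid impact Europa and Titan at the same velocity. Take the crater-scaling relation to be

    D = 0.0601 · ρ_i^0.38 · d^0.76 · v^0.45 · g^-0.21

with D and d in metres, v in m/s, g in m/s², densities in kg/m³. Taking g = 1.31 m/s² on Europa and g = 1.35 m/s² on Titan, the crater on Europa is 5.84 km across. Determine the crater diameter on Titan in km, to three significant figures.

D ≈ 5.80 km

All impactor-dependent factors cancel in the ratio, leaving D_Titan/D_Europa = (g_Titan/g_Europa)^-0.21.
(1.35/1.31)^-0.21 = 1.031^-0.21 = 0.9936
D_Titan = 0.9936 × 5.84 km = 5.80 km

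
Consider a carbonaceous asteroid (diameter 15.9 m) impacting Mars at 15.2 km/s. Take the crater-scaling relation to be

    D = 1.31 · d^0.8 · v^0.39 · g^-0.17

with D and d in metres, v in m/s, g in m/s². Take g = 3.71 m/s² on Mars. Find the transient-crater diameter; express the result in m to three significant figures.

In SI units: v = 15200 m/s.
d^0.8 = 15.9^0.8 = 9.144
v^0.39 = 15200^0.39 = 42.75
g^-0.17 = 3.71^-0.17 = 0.8002
D = 1.31 × 9.144 × 42.75 × 0.8002 = 409.8 m

D ≈ 410 m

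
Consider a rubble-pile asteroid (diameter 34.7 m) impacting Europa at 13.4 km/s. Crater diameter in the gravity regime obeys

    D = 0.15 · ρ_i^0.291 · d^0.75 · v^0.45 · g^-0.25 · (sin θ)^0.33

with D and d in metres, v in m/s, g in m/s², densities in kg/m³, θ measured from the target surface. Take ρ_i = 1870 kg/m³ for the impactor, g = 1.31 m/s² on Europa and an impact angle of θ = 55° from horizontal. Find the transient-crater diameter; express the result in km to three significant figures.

In SI units: v = 13400 m/s.
ρ_i^0.291 = 1870^0.291 = 8.956
d^0.75 = 34.7^0.75 = 14.30
v^0.45 = 13400^0.45 = 71.98
g^-0.25 = 1.31^-0.25 = 0.9347
(sin 55°)^0.33 = 0.8192^0.33 = 0.9363
D = 0.15 × 8.956 × 14.30 × 71.98 × 0.9347 × 0.9363 = 1210 m
   = 1.210 km

D ≈ 1.21 km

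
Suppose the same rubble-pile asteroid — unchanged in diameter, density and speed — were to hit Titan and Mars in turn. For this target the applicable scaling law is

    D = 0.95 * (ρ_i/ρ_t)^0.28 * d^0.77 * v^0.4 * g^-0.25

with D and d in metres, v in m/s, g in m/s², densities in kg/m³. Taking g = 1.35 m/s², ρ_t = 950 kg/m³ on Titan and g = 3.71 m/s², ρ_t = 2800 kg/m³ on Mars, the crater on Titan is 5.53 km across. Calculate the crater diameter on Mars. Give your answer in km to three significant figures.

D ≈ 3.17 km

The impactor-only factors (d, v, ρ_i) cancel in the ratio, leaving D_Mars/D_Titan = (g_Mars/g_Titan)^-0.25 · (ρ_t,Titan/ρ_t,Mars)^0.28.
(3.71/1.35)^-0.25 = 2.748^-0.25 = 0.7767
(950/2800)^0.28 = 0.3393^0.28 = 0.7389
Ratio = 0.7767 × 0.7389 = 0.5739
D_Mars = 0.5739 × 5.53 km = 3.17 km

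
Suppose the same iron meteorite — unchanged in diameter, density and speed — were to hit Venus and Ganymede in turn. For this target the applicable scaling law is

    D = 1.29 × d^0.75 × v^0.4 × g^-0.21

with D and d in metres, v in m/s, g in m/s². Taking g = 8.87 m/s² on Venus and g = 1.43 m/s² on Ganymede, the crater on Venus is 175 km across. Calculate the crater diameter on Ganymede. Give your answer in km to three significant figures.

All impactor-dependent factors cancel in the ratio, leaving D_Ganymede/D_Venus = (g_Ganymede/g_Venus)^-0.21.
(1.43/8.87)^-0.21 = 0.1612^-0.21 = 1.467
D_Ganymede = 1.467 × 175 km = 257 km

D ≈ 257 km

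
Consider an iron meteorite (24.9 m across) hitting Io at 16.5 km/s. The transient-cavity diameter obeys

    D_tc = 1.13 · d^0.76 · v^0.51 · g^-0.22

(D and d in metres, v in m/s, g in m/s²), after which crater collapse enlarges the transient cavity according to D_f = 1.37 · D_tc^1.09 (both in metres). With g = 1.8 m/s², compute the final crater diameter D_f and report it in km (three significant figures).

D_f ≈ 4.31 km

v = 16500 m/s.
d^0.76 = 24.9^0.76 = 11.51
v^0.51 = 16500^0.51 = 141.6
g^-0.22 = 1.8^-0.22 = 0.8787
D_tc = 1.13 × 11.51 × 141.6 × 0.8787 = 1618 m
D_f = 1.37 × (1618)^1.09 = 4310 m
     = 4.310 km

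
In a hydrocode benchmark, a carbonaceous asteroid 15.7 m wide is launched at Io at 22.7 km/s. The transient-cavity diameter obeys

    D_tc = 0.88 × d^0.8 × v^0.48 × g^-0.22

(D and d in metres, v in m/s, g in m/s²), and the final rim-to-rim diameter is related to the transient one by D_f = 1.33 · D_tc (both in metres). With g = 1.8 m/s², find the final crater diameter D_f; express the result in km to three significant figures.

D_f ≈ 1.15 km

v = 22700 m/s.
d^0.8 = 15.7^0.8 = 9.051
v^0.48 = 22700^0.48 = 123.3
g^-0.22 = 1.8^-0.22 = 0.8787
D_tc = 0.88 × 9.051 × 123.3 × 0.8787 = 862.9 m
D_f = 1.33 × 862.9 = 1148 m
     = 1.148 km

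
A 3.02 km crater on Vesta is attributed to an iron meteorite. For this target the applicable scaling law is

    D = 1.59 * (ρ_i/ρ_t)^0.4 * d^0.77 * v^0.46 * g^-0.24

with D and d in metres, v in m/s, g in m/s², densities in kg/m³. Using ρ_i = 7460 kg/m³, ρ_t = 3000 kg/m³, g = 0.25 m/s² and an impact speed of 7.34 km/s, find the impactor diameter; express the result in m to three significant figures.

d ≈ 35.9 m

Rearranging for d: d = [D / (1.59 · (7460/3000)^0.4 · 7340^0.46 · 0.25^-0.24)]^(1/0.77).
D = 3020 m.
(7460/3000)^0.4 = 1.440
7340^0.46 = 60.01
0.25^-0.24 = 1.395
Denominator = 1.59 × 1.440 × 60.01 × 1.395 = 191.7
D / 191.7 = 3020 / 191.7 = 15.75
d = 15.75^(1/0.77) = 15.75^1.2987 = 35.88 m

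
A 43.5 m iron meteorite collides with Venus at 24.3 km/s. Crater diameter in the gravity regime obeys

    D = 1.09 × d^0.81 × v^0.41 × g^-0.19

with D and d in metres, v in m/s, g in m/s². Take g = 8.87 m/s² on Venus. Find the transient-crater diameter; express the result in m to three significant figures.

D ≈ 961 m

In SI units: v = 24300 m/s.
d^0.81 = 43.5^0.81 = 21.24
v^0.41 = 24300^0.41 = 62.82
g^-0.19 = 8.87^-0.19 = 0.6605
D = 1.09 × 21.24 × 62.82 × 0.6605 = 960.6 m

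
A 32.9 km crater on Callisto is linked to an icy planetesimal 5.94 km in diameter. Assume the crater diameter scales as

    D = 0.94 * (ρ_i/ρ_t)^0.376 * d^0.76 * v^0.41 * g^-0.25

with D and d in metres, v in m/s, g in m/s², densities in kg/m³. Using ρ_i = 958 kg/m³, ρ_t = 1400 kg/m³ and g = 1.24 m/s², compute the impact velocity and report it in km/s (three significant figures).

v ≈ 19.8 km/s

Rearranging for v: v = [D / (0.94 · (958/1400)^0.376 · 5940^0.76 · 1.24^-0.25)]^(1/0.41).
D = 32900 m.
(958/1400)^0.376 = 0.8671
5940^0.76 = 738.0
1.24^-0.25 = 0.9476
Denominator = 0.94 × 0.8671 × 738.0 × 0.9476 = 570.0
D / 570.0 = 32900 / 570.0 = 57.72
v = 57.72^(1/0.41) = 57.72^2.439 = 19764 m/s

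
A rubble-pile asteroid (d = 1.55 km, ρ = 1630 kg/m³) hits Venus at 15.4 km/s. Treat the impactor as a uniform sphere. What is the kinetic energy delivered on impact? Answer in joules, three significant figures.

E ≈ 3.77 × 10^20 J

d = 1550 m; v = 15400 m/s.
Mass m = (π/6) ρ d³ = (π/6) × 1630 × (1550)³ = 3.178 × 10^12 kg
E = ½ m v² = 0.5 × 3.178 × 10^12 × (15400)² = 3.768 × 10^20 J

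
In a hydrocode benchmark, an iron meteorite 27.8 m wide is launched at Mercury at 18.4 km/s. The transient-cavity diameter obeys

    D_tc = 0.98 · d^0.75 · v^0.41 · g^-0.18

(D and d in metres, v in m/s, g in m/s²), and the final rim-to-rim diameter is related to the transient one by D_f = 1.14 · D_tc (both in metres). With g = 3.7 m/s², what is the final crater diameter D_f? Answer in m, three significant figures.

v = 18400 m/s.
d^0.75 = 27.8^0.75 = 12.11
v^0.41 = 18400^0.41 = 56.05
g^-0.18 = 3.7^-0.18 = 0.7902
D_tc = 0.98 × 12.11 × 56.05 × 0.7902 = 525.6 m
D_f = 1.14 × 525.6 = 599.2 m

D_f ≈ 599 m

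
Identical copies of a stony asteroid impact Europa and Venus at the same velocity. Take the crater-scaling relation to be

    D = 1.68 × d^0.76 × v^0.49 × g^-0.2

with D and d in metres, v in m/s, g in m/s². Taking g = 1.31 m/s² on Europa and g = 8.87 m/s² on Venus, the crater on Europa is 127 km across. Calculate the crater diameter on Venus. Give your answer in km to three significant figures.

All impactor-dependent factors cancel in the ratio, leaving D_Venus/D_Europa = (g_Venus/g_Europa)^-0.2.
(8.87/1.31)^-0.2 = 6.771^-0.2 = 0.6821
D_Venus = 0.6821 × 127 km = 86.6 km

D ≈ 86.6 km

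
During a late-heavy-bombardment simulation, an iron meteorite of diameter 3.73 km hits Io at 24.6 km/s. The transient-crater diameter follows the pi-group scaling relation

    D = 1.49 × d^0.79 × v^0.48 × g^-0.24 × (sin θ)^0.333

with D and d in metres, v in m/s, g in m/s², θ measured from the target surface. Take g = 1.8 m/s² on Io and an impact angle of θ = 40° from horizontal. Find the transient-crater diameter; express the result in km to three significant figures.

In SI units: d = 3730 m, v = 24600 m/s.
d^0.79 = 3730^0.79 = 663.2
v^0.48 = 24600^0.48 = 128.1
g^-0.24 = 1.8^-0.24 = 0.8684
(sin 40°)^0.333 = 0.6428^0.333 = 0.8632
D = 1.49 × 663.2 × 128.1 × 0.8684 × 0.8632 = 94888 m
   = 94.89 km

D ≈ 94.9 km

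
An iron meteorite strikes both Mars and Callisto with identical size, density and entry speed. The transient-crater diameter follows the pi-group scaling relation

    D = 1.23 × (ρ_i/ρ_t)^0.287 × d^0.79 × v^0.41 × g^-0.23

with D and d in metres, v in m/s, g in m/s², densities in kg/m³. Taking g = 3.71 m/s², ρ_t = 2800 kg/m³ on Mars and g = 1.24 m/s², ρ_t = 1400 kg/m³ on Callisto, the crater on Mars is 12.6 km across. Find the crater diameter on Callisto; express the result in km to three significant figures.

D ≈ 19.8 km

The impactor-only factors (d, v, ρ_i) cancel in the ratio, leaving D_Callisto/D_Mars = (g_Callisto/g_Mars)^-0.23 · (ρ_t,Mars/ρ_t,Callisto)^0.287.
(1.24/3.71)^-0.23 = 0.3342^-0.23 = 1.287
(2800/1400)^0.287 = 2.000^0.287 = 1.220
Ratio = 1.287 × 1.220 = 1.570
D_Callisto = 1.570 × 12.6 km = 19.8 km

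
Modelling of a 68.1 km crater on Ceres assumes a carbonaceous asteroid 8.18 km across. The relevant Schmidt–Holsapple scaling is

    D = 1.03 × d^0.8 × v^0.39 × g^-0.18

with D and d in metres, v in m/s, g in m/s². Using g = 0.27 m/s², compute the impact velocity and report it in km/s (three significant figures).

Rearranging for v: v = [D / (1.03 · 8180^0.8 · 0.27^-0.18)]^(1/0.39).
D = 68100 m.
8180^0.8 = 1350
0.27^-0.18 = 1.266
Denominator = 1.03 × 1350 × 1.266 = 1760
D / 1760 = 68100 / 1760 = 38.69
v = 38.69^(1/0.39) = 38.69^2.5641 = 11770 m/s

v ≈ 11.8 km/s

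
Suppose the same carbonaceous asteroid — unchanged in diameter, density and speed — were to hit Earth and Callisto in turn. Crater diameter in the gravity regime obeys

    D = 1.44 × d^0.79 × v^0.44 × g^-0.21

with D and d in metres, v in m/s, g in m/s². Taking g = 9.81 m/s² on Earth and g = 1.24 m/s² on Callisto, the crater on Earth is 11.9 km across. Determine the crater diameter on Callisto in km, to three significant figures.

D ≈ 18.4 km

All impactor-dependent factors cancel in the ratio, leaving D_Callisto/D_Earth = (g_Callisto/g_Earth)^-0.21.
(1.24/9.81)^-0.21 = 0.1264^-0.21 = 1.544
D_Callisto = 1.544 × 11.9 km = 18.4 km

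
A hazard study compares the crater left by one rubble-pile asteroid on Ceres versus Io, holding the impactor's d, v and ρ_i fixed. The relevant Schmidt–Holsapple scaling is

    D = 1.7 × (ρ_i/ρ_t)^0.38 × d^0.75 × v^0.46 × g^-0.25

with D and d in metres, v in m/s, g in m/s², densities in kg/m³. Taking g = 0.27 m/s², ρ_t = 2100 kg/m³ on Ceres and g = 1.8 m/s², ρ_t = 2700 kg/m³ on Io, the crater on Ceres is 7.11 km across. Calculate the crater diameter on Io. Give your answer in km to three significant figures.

D ≈ 4.02 km

The impactor-only factors (d, v, ρ_i) cancel in the ratio, leaving D_Io/D_Ceres = (g_Io/g_Ceres)^-0.25 · (ρ_t,Ceres/ρ_t,Io)^0.38.
(1.8/0.27)^-0.25 = 6.667^-0.25 = 0.6223
(2100/2700)^0.38 = 0.7778^0.38 = 0.9089
Ratio = 0.6223 × 0.9089 = 0.5656
D_Io = 0.5656 × 7.11 km = 4.02 km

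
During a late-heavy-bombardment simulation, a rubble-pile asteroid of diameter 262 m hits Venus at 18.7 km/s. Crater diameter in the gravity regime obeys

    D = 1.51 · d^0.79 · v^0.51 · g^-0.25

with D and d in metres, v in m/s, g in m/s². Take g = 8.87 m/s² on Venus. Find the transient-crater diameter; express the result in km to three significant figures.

D ≈ 10.7 km

In SI units: v = 18700 m/s.
d^0.79 = 262^0.79 = 81.37
v^0.51 = 18700^0.51 = 150.9
g^-0.25 = 8.87^-0.25 = 0.5795
D = 1.51 × 81.37 × 150.9 × 0.5795 = 10744 m
   = 10.74 km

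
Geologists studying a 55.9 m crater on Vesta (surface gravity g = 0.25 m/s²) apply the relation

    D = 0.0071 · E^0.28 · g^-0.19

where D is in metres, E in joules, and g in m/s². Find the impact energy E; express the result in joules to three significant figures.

E ≈ 3.21 × 10^13 J

Rearranging: E = [D / (0.0071 · g^-0.19)]^(1/0.28).
g^-0.19 = 0.25^-0.19 = 1.301
D / (0.0071 × 1.301) = 55.9 / (9.237 × 10^-3) = 6.052 × 10^3
E = (6.052 × 10^3)^3.5714 = 3.211 × 10^13 J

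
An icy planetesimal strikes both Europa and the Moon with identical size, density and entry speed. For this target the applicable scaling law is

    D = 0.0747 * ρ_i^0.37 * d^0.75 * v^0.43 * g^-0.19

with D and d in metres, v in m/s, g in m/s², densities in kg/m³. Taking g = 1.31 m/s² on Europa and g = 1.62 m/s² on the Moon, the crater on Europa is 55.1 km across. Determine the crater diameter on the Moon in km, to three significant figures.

All impactor-dependent factors cancel in the ratio, leaving D_Moon/D_Europa = (g_Moon/g_Europa)^-0.19.
(1.62/1.31)^-0.19 = 1.237^-0.19 = 0.9604
D_Moon = 0.9604 × 55.1 km = 52.9 km

D ≈ 52.9 km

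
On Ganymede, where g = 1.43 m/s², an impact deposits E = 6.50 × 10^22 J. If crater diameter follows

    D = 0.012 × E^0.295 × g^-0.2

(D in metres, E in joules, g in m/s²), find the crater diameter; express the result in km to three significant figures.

D ≈ 60.0 km

E^0.295 = (6.50 × 10^22)^0.295 = 5.368 × 10^6
g^-0.2 = 1.43^-0.2 = 0.9310
D = 0.012 × 5.368 × 10^6 × 0.9310 = 59971 m
   = 59.97 km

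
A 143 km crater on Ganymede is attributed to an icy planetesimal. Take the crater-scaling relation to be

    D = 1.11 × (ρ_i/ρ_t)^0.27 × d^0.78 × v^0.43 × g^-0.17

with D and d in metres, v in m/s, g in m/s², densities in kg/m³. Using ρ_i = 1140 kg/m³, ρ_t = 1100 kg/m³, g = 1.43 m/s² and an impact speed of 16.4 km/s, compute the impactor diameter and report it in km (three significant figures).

d ≈ 18.0 km

Rearranging for d: d = [D / (1.11 · (1140/1100)^0.27 · 16400^0.43 · 1.43^-0.17)]^(1/0.78).
D = 143000 m.
(1140/1100)^0.27 = 1.010
16400^0.43 = 64.92
1.43^-0.17 = 0.9410
Denominator = 1.11 × 1.010 × 64.92 × 0.9410 = 68.49
D / 68.49 = 143000 / 68.49 = 2088
d = 2088^(1/0.78) = 2088^1.2821 = 18040 m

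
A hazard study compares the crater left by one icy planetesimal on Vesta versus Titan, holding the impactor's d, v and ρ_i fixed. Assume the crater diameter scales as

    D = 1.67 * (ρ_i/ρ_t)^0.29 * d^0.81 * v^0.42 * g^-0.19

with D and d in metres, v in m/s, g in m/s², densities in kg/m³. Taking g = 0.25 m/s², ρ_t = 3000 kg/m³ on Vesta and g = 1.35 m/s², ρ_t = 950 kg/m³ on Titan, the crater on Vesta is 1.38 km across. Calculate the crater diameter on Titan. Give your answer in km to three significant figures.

The impactor-only factors (d, v, ρ_i) cancel in the ratio, leaving D_Titan/D_Vesta = (g_Titan/g_Vesta)^-0.19 · (ρ_t,Vesta/ρ_t,Titan)^0.29.
(1.35/0.25)^-0.19 = 5.400^-0.19 = 0.7258
(3000/950)^0.29 = 3.158^0.29 = 1.396
Ratio = 0.7258 × 1.396 = 1.013
D_Titan = 1.013 × 1.38 km = 1.40 km

D ≈ 1.40 km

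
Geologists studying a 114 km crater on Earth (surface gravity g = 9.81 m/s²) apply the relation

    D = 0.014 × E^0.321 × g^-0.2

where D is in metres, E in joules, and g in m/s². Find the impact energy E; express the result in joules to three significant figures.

Rearranging: E = [D / (0.014 · g^-0.2)]^(1/0.321).
D = 114000 m.
g^-0.2 = 9.81^-0.2 = 0.6334
D / (0.014 × 0.6334) = 114000 / (8.868 × 10^-3) = 1.286 × 10^7
E = (1.286 × 10^7)^3.1153 = 1.404 × 10^22 J

E ≈ 1.40 × 10^22 J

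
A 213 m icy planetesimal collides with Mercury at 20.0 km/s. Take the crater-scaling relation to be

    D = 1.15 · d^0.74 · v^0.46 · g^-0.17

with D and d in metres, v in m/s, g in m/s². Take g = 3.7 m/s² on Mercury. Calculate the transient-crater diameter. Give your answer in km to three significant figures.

D ≈ 4.63 km

In SI units: v = 20000 m/s.
d^0.74 = 213^0.74 = 52.84
v^0.46 = 20000^0.46 = 95.16
g^-0.17 = 3.7^-0.17 = 0.8006
D = 1.15 × 52.84 × 95.16 × 0.8006 = 4629 m
   = 4.629 km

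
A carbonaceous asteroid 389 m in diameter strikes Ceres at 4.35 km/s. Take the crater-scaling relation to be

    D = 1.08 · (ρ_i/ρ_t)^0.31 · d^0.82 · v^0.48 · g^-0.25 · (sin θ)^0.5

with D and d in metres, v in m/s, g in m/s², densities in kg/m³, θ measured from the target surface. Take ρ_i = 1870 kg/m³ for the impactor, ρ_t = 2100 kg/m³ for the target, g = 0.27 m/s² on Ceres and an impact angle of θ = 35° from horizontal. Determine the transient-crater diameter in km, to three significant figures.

D ≈ 8.12 km

In SI units: v = 4350 m/s.
(ρ_i/ρ_t)^0.31 = (1870/2100)^0.31 = 0.9647
d^0.82 = 389^0.82 = 133.0
v^0.48 = 4350^0.48 = 55.78
g^-0.25 = 0.27^-0.25 = 1.387
(sin 35°)^0.5 = 0.5736^0.5 = 0.7574
D = 1.08 × 0.9647 × 133.0 × 55.78 × 1.387 × 0.7574 = 8120 m
   = 8.120 km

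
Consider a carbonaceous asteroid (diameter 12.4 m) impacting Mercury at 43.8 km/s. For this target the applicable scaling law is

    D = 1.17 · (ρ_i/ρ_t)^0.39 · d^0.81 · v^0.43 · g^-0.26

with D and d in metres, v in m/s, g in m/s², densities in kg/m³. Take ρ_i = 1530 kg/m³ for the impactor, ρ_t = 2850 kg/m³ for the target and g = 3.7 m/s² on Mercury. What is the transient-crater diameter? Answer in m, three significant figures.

In SI units: v = 43800 m/s.
(ρ_i/ρ_t)^0.39 = (1530/2850)^0.39 = 0.7846
d^0.81 = 12.4^0.81 = 7.685
v^0.43 = 43800^0.43 = 99.05
g^-0.26 = 3.7^-0.26 = 0.7117
D = 1.17 × 0.7846 × 7.685 × 99.05 × 0.7117 = 497.3 m

D ≈ 497 m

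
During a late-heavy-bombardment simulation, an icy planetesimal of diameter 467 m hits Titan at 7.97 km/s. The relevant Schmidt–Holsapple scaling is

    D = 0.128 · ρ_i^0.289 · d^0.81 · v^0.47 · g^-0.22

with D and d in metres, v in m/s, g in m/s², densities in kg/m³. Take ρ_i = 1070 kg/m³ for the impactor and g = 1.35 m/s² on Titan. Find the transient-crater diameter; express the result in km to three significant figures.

D ≈ 8.91 km

In SI units: v = 7970 m/s.
ρ_i^0.289 = 1070^0.289 = 7.507
d^0.81 = 467^0.81 = 145.3
v^0.47 = 7970^0.47 = 68.18
g^-0.22 = 1.35^-0.22 = 0.9361
D = 0.128 × 7.507 × 145.3 × 68.18 × 0.9361 = 8911 m
   = 8.911 km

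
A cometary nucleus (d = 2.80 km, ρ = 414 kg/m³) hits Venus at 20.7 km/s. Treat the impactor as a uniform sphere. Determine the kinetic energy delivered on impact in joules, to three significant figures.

E ≈ 1.02 × 10^21 J

d = 2800 m; v = 20700 m/s.
Mass m = (π/6) ρ d³ = (π/6) × 414 × (2800)³ = 4.759 × 10^12 kg
E = ½ m v² = 0.5 × 4.759 × 10^12 × (20700)² = 1.020 × 10^21 J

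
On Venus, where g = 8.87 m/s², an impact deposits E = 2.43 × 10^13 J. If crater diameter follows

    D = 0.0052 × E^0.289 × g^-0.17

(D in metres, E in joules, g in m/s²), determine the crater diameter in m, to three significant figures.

D ≈ 26.5 m

E^0.289 = (2.43 × 10^13)^0.289 = 7.387 × 10^3
g^-0.17 = 8.87^-0.17 = 0.6900
D = 0.0052 × 7.387 × 10^3 × 0.6900 = 26.50 m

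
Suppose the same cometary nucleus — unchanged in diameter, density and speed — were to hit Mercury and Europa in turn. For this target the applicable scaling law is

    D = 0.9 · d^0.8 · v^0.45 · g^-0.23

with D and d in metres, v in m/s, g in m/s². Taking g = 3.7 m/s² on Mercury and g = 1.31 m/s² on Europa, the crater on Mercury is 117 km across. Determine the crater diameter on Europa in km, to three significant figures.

All impactor-dependent factors cancel in the ratio, leaving D_Europa/D_Mercury = (g_Europa/g_Mercury)^-0.23.
(1.31/3.7)^-0.23 = 0.3541^-0.23 = 1.270
D_Europa = 1.270 × 117 km = 149 km

D ≈ 149 km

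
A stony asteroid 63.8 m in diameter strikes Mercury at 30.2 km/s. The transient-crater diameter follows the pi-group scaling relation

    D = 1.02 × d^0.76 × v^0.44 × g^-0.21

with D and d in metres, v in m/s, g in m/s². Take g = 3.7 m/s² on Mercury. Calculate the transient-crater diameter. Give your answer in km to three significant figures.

In SI units: v = 30200 m/s.
d^0.76 = 63.8^0.76 = 23.53
v^0.44 = 30200^0.44 = 93.58
g^-0.21 = 3.7^-0.21 = 0.7598
D = 1.02 × 23.53 × 93.58 × 0.7598 = 1706 m
   = 1.706 km

D ≈ 1.71 km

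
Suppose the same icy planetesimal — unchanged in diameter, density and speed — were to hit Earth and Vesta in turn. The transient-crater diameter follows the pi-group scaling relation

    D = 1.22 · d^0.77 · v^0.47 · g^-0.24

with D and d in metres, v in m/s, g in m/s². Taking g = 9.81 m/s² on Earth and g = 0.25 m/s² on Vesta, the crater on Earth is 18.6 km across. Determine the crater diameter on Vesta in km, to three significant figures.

D ≈ 44.9 km

All impactor-dependent factors cancel in the ratio, leaving D_Vesta/D_Earth = (g_Vesta/g_Earth)^-0.24.
(0.25/9.81)^-0.24 = 0.02548^-0.24 = 2.413
D_Vesta = 2.413 × 18.6 km = 44.9 km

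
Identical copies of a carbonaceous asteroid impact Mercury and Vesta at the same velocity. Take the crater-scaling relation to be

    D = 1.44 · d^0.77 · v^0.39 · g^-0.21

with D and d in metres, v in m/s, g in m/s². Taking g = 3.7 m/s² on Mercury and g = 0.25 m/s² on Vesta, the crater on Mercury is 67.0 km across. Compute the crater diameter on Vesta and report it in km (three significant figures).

D ≈ 118 km

All impactor-dependent factors cancel in the ratio, leaving D_Vesta/D_Mercury = (g_Vesta/g_Mercury)^-0.21.
(0.25/3.7)^-0.21 = 0.06757^-0.21 = 1.761
D_Vesta = 1.761 × 67.0 km = 118 km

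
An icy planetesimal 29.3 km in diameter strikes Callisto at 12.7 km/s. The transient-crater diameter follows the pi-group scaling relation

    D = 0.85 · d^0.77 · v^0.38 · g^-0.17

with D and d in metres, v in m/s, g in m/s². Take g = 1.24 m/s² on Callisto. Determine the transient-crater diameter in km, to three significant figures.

In SI units: d = 29300 m, v = 12700 m/s.
d^0.77 = 29300^0.77 = 2751
v^0.38 = 12700^0.38 = 36.26
g^-0.17 = 1.24^-0.17 = 0.9641
D = 0.85 × 2751 × 36.26 × 0.9641 = 81745 m
   = 81.74 km

D ≈ 81.7 km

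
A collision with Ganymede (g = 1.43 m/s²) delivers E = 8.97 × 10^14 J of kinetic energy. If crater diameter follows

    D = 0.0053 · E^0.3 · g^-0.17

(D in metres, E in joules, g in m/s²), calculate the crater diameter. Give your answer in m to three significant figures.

E^0.3 = (8.97 × 10^14)^0.3 = 3.061 × 10^4
g^-0.17 = 1.43^-0.17 = 0.9410
D = 0.0053 × 3.061 × 10^4 × 0.9410 = 152.7 m

D ≈ 153 m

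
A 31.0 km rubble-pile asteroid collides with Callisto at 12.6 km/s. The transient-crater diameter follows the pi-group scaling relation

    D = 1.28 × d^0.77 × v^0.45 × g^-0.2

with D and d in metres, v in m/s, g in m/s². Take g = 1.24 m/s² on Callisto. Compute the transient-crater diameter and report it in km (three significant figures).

D ≈ 247 km

In SI units: d = 31000 m, v = 12600 m/s.
d^0.77 = 31000^0.77 = 2873
v^0.45 = 12600^0.45 = 70.01
g^-0.2 = 1.24^-0.2 = 0.9579
D = 1.28 × 2873 × 70.01 × 0.9579 = 2.466 × 10^5 m
   = 246.6 km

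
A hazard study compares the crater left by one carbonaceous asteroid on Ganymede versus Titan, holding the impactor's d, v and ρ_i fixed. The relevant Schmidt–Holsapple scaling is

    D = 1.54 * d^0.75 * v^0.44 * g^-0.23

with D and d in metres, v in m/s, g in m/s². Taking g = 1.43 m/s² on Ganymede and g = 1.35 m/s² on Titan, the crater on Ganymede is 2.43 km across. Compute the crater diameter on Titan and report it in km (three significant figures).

D ≈ 2.46 km

All impactor-dependent factors cancel in the ratio, leaving D_Titan/D_Ganymede = (g_Titan/g_Ganymede)^-0.23.
(1.35/1.43)^-0.23 = 0.9441^-0.23 = 1.013
D_Titan = 1.013 × 2.43 km = 2.46 km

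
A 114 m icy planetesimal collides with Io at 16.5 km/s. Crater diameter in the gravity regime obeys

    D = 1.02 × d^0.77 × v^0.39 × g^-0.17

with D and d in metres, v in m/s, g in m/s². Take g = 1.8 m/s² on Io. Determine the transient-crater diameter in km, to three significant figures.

D ≈ 1.56 km

In SI units: v = 16500 m/s.
d^0.77 = 114^0.77 = 38.35
v^0.39 = 16500^0.39 = 44.14
g^-0.17 = 1.8^-0.17 = 0.9049
D = 1.02 × 38.35 × 44.14 × 0.9049 = 1562 m
   = 1.562 km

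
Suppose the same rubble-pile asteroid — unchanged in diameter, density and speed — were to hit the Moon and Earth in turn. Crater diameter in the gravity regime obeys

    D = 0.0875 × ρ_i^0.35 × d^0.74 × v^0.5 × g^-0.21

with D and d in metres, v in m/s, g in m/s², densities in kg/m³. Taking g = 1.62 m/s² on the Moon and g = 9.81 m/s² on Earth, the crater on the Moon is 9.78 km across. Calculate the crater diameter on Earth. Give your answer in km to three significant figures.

All impactor-dependent factors cancel in the ratio, leaving D_Earth/D_Moon = (g_Earth/g_Moon)^-0.21.
(9.81/1.62)^-0.21 = 6.056^-0.21 = 0.6851
D_Earth = 0.6851 × 9.78 km = 6.70 km

D ≈ 6.70 km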